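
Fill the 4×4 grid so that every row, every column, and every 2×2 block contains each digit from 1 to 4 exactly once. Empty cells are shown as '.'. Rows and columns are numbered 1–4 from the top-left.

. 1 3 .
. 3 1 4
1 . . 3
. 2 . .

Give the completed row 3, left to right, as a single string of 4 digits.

R1C4 = 2 (sole candidate).
R2C1 = 2 (sole candidate).
R3C2 = 4: row 3 has {1,3}; col 2 has {1,2,3}; box has {1,2} → only 4 remains.
R3C3 = 2: row 3 has {1,3,4}; col 3 has {1,3}; box has {3} → only 2 remains.

1423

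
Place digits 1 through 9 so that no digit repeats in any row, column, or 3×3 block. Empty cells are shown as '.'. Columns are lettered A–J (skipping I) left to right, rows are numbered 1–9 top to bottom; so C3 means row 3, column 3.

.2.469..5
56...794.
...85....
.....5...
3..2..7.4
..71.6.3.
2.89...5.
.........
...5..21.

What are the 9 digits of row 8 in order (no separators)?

D2 = 3: row 2 has {4,5,6,7,9}; col 4 has {1,2,4,5,8,9}; box has {4,5,6,7,8,9} → only 3 remains.
D4 = 7: row 4 has {5}; col 4 has {1,2,3,4,5,8,9}; box has {1,2,5,6} → only 7 remains.
F5 = 8: row 5 has {2,3,4,7}; col 6 has {5,6,7,9}; box has {1,2,5,6,7} → only 8 remains.
D8 = 6: row 8 has {}; col 4 has {1,2,3,4,5,7,8,9}; box has {5,9} → only 6 remains.
C2 = 1: row 2 has {3,4,5,6,7,9}; col 3 has {7,8}; box has {2,5,6} → only 1 remains.
E2 = 2: row 2 has {1,3,4,5,6,7,9}; col 5 has {5,6}; box has {3,4,5,6,7,8,9} → only 2 remains.
J2 = 8: row 2 has {1,2,3,4,5,6,7,9}; col 9 has {4,5}; box has {4,5,9} → only 8 remains.
F3 = 1: row 3 has {5,8}; col 6 has {5,6,7,8,9}; box has {2,3,4,5,6,7,8,9} → only 1 remains.
E5 = 9: row 5 has {2,3,4,7,8}; col 5 has {2,5,6}; box has {1,2,5,6,7,8} → only 9 remains.
H5 = 6: row 5 has {2,3,4,7,8,9}; col 8 has {1,3,4,5}; box has {3,4,7} → only 6 remains.
E6 = 4: row 6 has {1,3,6,7}; col 5 has {2,5,6,9}; box has {1,2,5,6,7,8,9} → only 4 remains.
C1 = 3: row 1 has {2,4,5,6,9}; col 3 has {1,7,8}; box has {1,2,5,6} → only 3 remains.
G1 = 1: row 1 has {2,3,4,5,6,9}; col 7 has {2,7,9}; box has {4,5,8,9} → only 1 remains.
H1 = 7: row 1 has {1,2,3,4,5,6,9}; col 8 has {1,3,4,5,6}; box has {1,4,5,8,9} → only 7 remains.
H3 = 2: row 3 has {1,5,8}; col 8 has {1,3,4,5,6,7}; box has {1,4,5,7,8,9} → only 2 remains.
E4 = 3: row 4 has {5,7}; col 5 has {2,4,5,6,9}; box has {1,2,4,5,6,7,8,9} → only 3 remains.
G4 = 8: row 4 has {3,5,7}; col 7 has {1,2,7,9}; box has {3,4,6,7} → only 8 remains.
H4 = 9: row 4 has {3,5,7,8}; col 8 has {1,2,3,4,5,6,7}; box has {3,4,6,7,8} → only 9 remains.
C5 = 5: row 5 has {2,3,4,6,7,8,9}; col 3 has {1,3,7,8}; box has {3,7} → only 5 remains.
G6 = 5: row 6 has {1,3,4,6,7}; col 7 has {1,2,7,8,9}; box has {3,4,6,7,8,9} → only 5 remains.
J6 = 2: row 6 has {1,3,4,5,6,7}; col 9 has {4,5,8}; box has {3,4,5,6,7,8,9} → only 2 remains.
H8 = 8: row 8 has {6}; col 8 has {1,2,3,4,5,6,7,9}; box has {1,2,5} → only 8 remains.
A1 = 8: row 1 has {1,2,3,4,5,6,7,9}; col 1 has {2,3,5}; box has {1,2,3,5,6} → only 8 remains.
J4 = 1: row 4 has {3,5,7,8,9}; col 9 has {2,4,5,8}; box has {2,3,4,5,6,7,8,9} → only 1 remains.
B5 = 1: row 5 has {2,3,4,5,6,7,8,9}; col 2 has {2,6}; box has {3,5,7} → only 1 remains.
A6 = 9: row 6 has {1,2,3,4,5,6,7}; col 1 has {2,3,5,8}; box has {1,3,5,7} → only 9 remains.
B6 = 8: row 6 has {1,2,3,4,5,6,7,9}; col 2 has {1,2,6}; box has {1,3,5,7,9} → only 8 remains.
B4 = 4: row 4 has {1,3,5,7,8,9}; col 2 has {1,2,6,8}; box has {1,3,5,7,8,9} → only 4 remains.
A4 = 6: row 4 has {1,3,4,5,7,8,9}; col 1 has {2,3,5,8,9}; box has {1,3,4,5,7,8,9} → only 6 remains.
C4 = 2: row 4 has {1,3,4,5,6,7,8,9}; col 3 has {1,3,5,7,8}; box has {1,3,4,5,6,7,8,9} → only 2 remains.
E7 = 1: in row 7, 1 can only go here (every other open cell in that row sees a 1).
E8 = 7: row 8 has {6,8}; col 5 has {1,2,3,4,5,6,9}; box has {1,5,6,9} → only 7 remains.
E9 = 8: row 9 has {1,2,5}; col 5 has {1,2,3,4,5,6,7,9}; box has {1,5,6,7,9} → only 8 remains.
A8 = 1: in row 8, 1 can only go here (every other open cell in that row sees a 1).
F8 = 2: in row 8, 2 can only go here (every other open cell in that row sees a 2).
B8 = 5: in row 8, 5 can only go here (every other open cell in that row sees a 5).
C9 = 6: in column 3, 6 can only go here (every other open cell in that column sees a 6).
Singles propagation stalls; C8 is still open with candidates {4,9}.
  Try C8 = 4: this forces C3=9, G8=3, J8=9, A9=7; then J9 has no candidate left — contradiction.
So C8 = 9.
C3 = 4 (sole candidate).
J8 = 3: row 8 has {1,2,5,6,7,8,9}; col 9 has {1,2,4,5,8}; box has {1,2,5,8} → only 3 remains.
A3 = 7 (sole candidate).
B3 = 9 (sole candidate).
J3 = 6 (sole candidate).
J7 = 7 (sole candidate).
G8 = 4: row 8 has {1,2,3,5,6,7,8,9}; col 7 has {1,2,5,7,8,9}; box has {1,2,3,5,7,8} → only 4 remains.

159672483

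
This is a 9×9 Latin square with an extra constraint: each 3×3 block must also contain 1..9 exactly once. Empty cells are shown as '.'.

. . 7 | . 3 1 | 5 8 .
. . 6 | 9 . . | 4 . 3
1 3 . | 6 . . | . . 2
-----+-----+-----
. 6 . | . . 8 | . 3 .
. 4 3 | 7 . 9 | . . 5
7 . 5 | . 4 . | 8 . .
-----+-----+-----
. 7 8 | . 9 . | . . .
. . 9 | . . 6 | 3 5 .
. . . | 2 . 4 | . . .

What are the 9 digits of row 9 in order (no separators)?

r1c4 = 4 (sole candidate).
r3c3 = 4 (sole candidate).
r9c3 = 1: row 9 has {2,4}; col 3 has {3,4,5,6,7,8,9}; box has {7,8,9} → only 1 remains.
r4c3 = 2 (sole candidate).
r5c1 = 8 (sole candidate).
r8c2 = 2 (sole candidate).
r9c2 = 5: row 9 has {1,2,4}; col 2 has {2,3,4,6,7}; box has {1,2,7,8,9} → only 5 remains.
r1c2 = 9 (sole candidate).
r1c9 = 6 (sole candidate).
r2c2 = 8 (sole candidate).
r4c1 = 9 (sole candidate).
r6c2 = 1 (sole candidate).
r6c4 = 3 (sole candidate).
r6c6 = 2 (sole candidate).
r6c9 = 9 (sole candidate).
r8c1 = 4 (sole candidate).
r1c1 = 2 (sole candidate).
r2c1 = 5 (sole candidate).
r2c6 = 7 (sole candidate).
r2c8 = 1 (sole candidate).
r3c6 = 5 (sole candidate).
r6c8 = 6 (sole candidate).
r7c6 = 3 (sole candidate).
r2c5 = 2 (sole candidate).
r3c5 = 8 (sole candidate).
r5c8 = 2 (sole candidate).
r7c1 = 6 (sole candidate).
r7c8 = 4 (sole candidate).
r7c9 = 1 (sole candidate).
r9c1 = 3: row 9 has {1,2,4,5}; col 1 has {1,2,4,5,6,7,8,9}; box has {1,2,4,5,6,7,8,9} → only 3 remains.
r9c5 = 7: row 9 has {1,2,3,4,5}; col 5 has {2,3,4,8,9}; box has {2,3,4,6,9} → only 7 remains.
r9c8 = 9: row 9 has {1,2,3,4,5,7}; col 8 has {1,2,3,4,5,6,8}; box has {1,3,4,5} → only 9 remains.
r9c9 = 8: row 9 has {1,2,3,4,5,7,9}; col 9 has {1,2,3,5,6,9}; box has {1,3,4,5,9} → only 8 remains.
r3c8 = 7 (sole candidate).
r5c7 = 1 (sole candidate).
r7c4 = 5 (sole candidate).
r7c7 = 2 (sole candidate).
r8c5 = 1 (sole candidate).
r8c9 = 7 (sole candidate).
r9c7 = 6: row 9 has {1,2,3,4,5,7,8,9}; col 7 has {1,2,3,4,5,8}; box has {1,2,3,4,5,7,8,9} → only 6 remains.

351274698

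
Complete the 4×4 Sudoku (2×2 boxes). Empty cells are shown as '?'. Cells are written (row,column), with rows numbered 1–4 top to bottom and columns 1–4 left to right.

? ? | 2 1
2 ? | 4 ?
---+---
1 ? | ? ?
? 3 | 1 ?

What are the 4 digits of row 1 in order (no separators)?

3421

(1,2) = 4: row 1 has {1,2}; col 2 has {3}; box has {2} → only 4 remains.
(2,2) = 1: row 2 has {2,4}; col 2 has {3,4}; box has {2,4} → only 1 remains.
(2,4) = 3: row 2 has {1,2,4}; col 4 has {1}; box has {1,2,4} → only 3 remains.
(3,2) = 2: row 3 has {1}; col 2 has {1,3,4}; box has {1,3} → only 2 remains.
(3,3) = 3: row 3 has {1,2}; col 3 has {1,2,4}; box has {1} → only 3 remains.
(3,4) = 4: row 3 has {1,2,3}; col 4 has {1,3}; box has {1,3} → only 4 remains.
(4,1) = 4: row 4 has {1,3}; col 1 has {1,2}; box has {1,2,3} → only 4 remains.
(4,4) = 2: row 4 has {1,3,4}; col 4 has {1,3,4}; box has {1,3,4} → only 2 remains.
(1,1) = 3: row 1 has {1,2,4}; col 1 has {1,2,4}; box has {1,2,4} → only 3 remains.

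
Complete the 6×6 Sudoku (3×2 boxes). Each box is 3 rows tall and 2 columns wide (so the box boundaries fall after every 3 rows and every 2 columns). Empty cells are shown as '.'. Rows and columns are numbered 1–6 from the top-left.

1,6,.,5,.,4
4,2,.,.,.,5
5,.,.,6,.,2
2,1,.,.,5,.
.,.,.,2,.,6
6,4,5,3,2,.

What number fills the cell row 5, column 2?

5

row 1, column 5 = 3: row 1 has {1,4,5,6}; col 5 has {2,5}; box has {2,4,5} → only 3 remains.
row 2, column 4 = 1: row 2 has {2,4,5}; col 4 has {2,3,5,6}; box has {5,6} → only 1 remains.
row 2, column 5 = 6: row 2 has {1,2,4,5}; col 5 has {2,3,5}; box has {2,3,4,5} → only 6 remains.
row 3, column 2 = 3: row 3 has {2,5,6}; col 2 has {1,2,4,6}; box has {1,2,4,5,6} → only 3 remains.
row 3, column 3 = 4: row 3 has {2,3,5,6}; col 3 has {5}; box has {1,5,6} → only 4 remains.
row 3, column 5 = 1: row 3 has {2,3,4,5,6}; col 5 has {2,3,5,6}; box has {2,3,4,5,6} → only 1 remains.
row 4, column 3 = 6: row 4 has {1,2,5}; col 3 has {4,5}; box has {2,3,5} → only 6 remains.
row 4, column 4 = 4: row 4 has {1,2,5,6}; col 4 has {1,2,3,5,6}; box has {2,3,5,6} → only 4 remains.
row 4, column 6 = 3: row 4 has {1,2,4,5,6}; col 6 has {2,4,5,6}; box has {2,5,6} → only 3 remains.
row 5, column 1 = 3: row 5 has {2,6}; col 1 has {1,2,4,5,6}; box has {1,2,4,6} → only 3 remains.
row 5, column 2 = 5: row 5 has {2,3,6}; col 2 has {1,2,3,4,6}; box has {1,2,3,4,6} → only 5 remains.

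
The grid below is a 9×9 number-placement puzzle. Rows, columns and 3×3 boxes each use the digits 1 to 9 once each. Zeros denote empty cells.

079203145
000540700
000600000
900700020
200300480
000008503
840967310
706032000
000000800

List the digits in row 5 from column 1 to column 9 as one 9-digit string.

row 1, column 1 = 6: row 1 has {1,2,3,4,5,7,9}; col 1 has {2,7,8,9}; box has {7,9} → only 6 remains.
row 1, column 5 = 8: row 1 has {1,2,3,4,5,6,7,9}; col 5 has {3,4,6}; box has {2,3,4,5,6} → only 8 remains.
row 4, column 7 = 6: row 4 has {2,7,9}; col 7 has {1,3,4,5,7,8}; box has {2,3,4,5,8} → only 6 remains.
row 4, column 9 = 1: row 4 has {2,6,7,9}; col 9 has {3,5}; box has {2,3,4,5,6,8} → only 1 remains.
row 7, column 9 = 2: row 7 has {1,3,4,6,7,8,9}; col 9 has {1,3,5}; box has {1,3,8} → only 2 remains.
row 8, column 7 = 9: row 8 has {2,3,6,7}; col 7 has {1,3,4,5,6,7,8}; box has {1,2,3,8} → only 9 remains.
row 8, column 8 = 5: row 8 has {2,3,6,7,9}; col 8 has {1,2,4,8}; box has {1,2,3,8,9} → only 5 remains.
row 8, column 9 = 4: row 8 has {2,3,5,6,7,9}; col 9 has {1,2,3,5}; box has {1,2,3,5,8,9} → only 4 remains.
row 3, column 7 = 2: row 3 has {6}; col 7 has {1,3,4,5,6,7,8,9}; box has {1,4,5,7} → only 2 remains.
row 4, column 5 = 5: row 4 has {1,2,6,7,9}; col 5 has {3,4,6,8}; box has {3,7,8} → only 5 remains.
row 4, column 6 = 4: row 4 has {1,2,5,6,7,9}; col 6 has {2,3,7,8}; box has {3,5,7,8} → only 4 remains.
row 6, column 4 = 1: row 6 has {3,5,8}; col 4 has {2,3,5,6,7,9}; box has {3,4,5,7,8} → only 1 remains.
row 7, column 3 = 5: row 7 has {1,2,3,4,6,7,8,9}; col 3 has {6,9}; box has {4,6,7,8} → only 5 remains.
row 8, column 2 = 1: row 8 has {2,3,4,5,6,7,9}; col 2 has {4,7}; box has {4,5,6,7,8} → only 1 remains.
row 8, column 4 = 8: row 8 has {1,2,3,4,5,6,7,9}; col 4 has {1,2,3,5,6,7,9}; box has {2,3,6,7,9} → only 8 remains.
row 9, column 1 = 3: row 9 has {8}; col 1 has {2,6,7,8,9}; box has {1,4,5,6,7,8} → only 3 remains.
row 9, column 3 = 2: row 9 has {3,8}; col 3 has {5,6,9}; box has {1,3,4,5,6,7,8} → only 2 remains.
row 9, column 4 = 4: row 9 has {2,3,8}; col 4 has {1,2,3,5,6,7,8,9}; box has {2,3,6,7,8,9} → only 4 remains.
row 9, column 5 = 1: row 9 has {2,3,4,8}; col 5 has {3,4,5,6,8}; box has {2,3,4,6,7,8,9} → only 1 remains.
row 9, column 6 = 5: row 9 has {1,2,3,4,8}; col 6 has {2,3,4,7,8}; box has {1,2,3,4,6,7,8,9} → only 5 remains.
row 2, column 1 = 1: row 2 has {4,5,7}; col 1 has {2,3,6,7,8,9}; box has {6,7,9} → only 1 remains.
row 2, column 6 = 9: row 2 has {1,4,5,7}; col 6 has {2,3,4,5,7,8}; box has {2,3,4,5,6,8} → only 9 remains.
row 3, column 5 = 7: row 3 has {2,6}; col 5 has {1,3,4,5,6,8}; box has {2,3,4,5,6,8,9} → only 7 remains.
row 3, column 6 = 1: row 3 has {2,6,7}; col 6 has {2,3,4,5,7,8,9}; box has {2,3,4,5,6,7,8,9} → only 1 remains.
row 5, column 5 = 9: row 5 has {2,3,4,8}; col 5 has {1,3,4,5,6,7,8}; box has {1,3,4,5,7,8} → only 9 remains.
row 5, column 6 = 6: row 5 has {2,3,4,8,9}; col 6 has {1,2,3,4,5,7,8,9}; box has {1,3,4,5,7,8,9} → only 6 remains.
row 5, column 9 = 7: row 5 has {2,3,4,6,8,9}; col 9 has {1,2,3,4,5}; box has {1,2,3,4,5,6,8} → only 7 remains.
row 6, column 1 = 4: row 6 has {1,3,5,8}; col 1 has {1,2,3,6,7,8,9}; box has {2,9} → only 4 remains.
row 6, column 2 = 6: row 6 has {1,3,4,5,8}; col 2 has {1,4,7}; box has {2,4,9} → only 6 remains.
row 6, column 3 = 7: row 6 has {1,3,4,5,6,8}; col 3 has {2,5,6,9}; box has {2,4,6,9} → only 7 remains.
row 6, column 5 = 2: row 6 has {1,3,4,5,6,7,8}; col 5 has {1,3,4,5,6,7,8,9}; box has {1,3,4,5,6,7,8,9} → only 2 remains.
row 6, column 8 = 9: row 6 has {1,2,3,4,5,6,7,8}; col 8 has {1,2,4,5,8}; box has {1,2,3,4,5,6,7,8} → only 9 remains.
row 9, column 2 = 9: row 9 has {1,2,3,4,5,8}; col 2 has {1,4,6,7}; box has {1,2,3,4,5,6,7,8} → only 9 remains.
row 9, column 9 = 6: row 9 has {1,2,3,4,5,8,9}; col 9 has {1,2,3,4,5,7}; box has {1,2,3,4,5,8,9} → only 6 remains.
row 2, column 9 = 8: row 2 has {1,4,5,7,9}; col 9 has {1,2,3,4,5,6,7}; box has {1,2,4,5,7} → only 8 remains.
row 3, column 1 = 5: row 3 has {1,2,6,7}; col 1 has {1,2,3,4,6,7,8,9}; box has {1,6,7,9} → only 5 remains.
row 3, column 8 = 3: row 3 has {1,2,5,6,7}; col 8 has {1,2,4,5,8,9}; box has {1,2,4,5,7,8} → only 3 remains.
row 3, column 9 = 9: row 3 has {1,2,3,5,6,7}; col 9 has {1,2,3,4,5,6,7,8}; box has {1,2,3,4,5,7,8} → only 9 remains.
row 5, column 2 = 5: row 5 has {2,3,4,6,7,8,9}; col 2 has {1,4,6,7,9}; box has {2,4,6,7,9} → only 5 remains.
row 5, column 3 = 1: row 5 has {2,3,4,5,6,7,8,9}; col 3 has {2,5,6,7,9}; box has {2,4,5,6,7,9} → only 1 remains.

251396487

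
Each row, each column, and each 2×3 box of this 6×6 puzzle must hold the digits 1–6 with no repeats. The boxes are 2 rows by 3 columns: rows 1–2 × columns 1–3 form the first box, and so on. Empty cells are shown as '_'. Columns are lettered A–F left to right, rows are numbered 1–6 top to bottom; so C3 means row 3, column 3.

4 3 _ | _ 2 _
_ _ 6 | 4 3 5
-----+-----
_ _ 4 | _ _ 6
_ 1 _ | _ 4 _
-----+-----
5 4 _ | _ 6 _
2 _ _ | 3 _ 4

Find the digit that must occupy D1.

F1 = 1: row 1 has {2,3,4}; col 6 has {4,5,6}; box has {2,3,4,5} → only 1 remains.
A2 = 1: row 2 has {3,4,5,6}; col 1 has {2,4,5}; box has {3,4,6} → only 1 remains.
B2 = 2: row 2 has {1,3,4,5,6}; col 2 has {1,3,4}; box has {1,3,4,6} → only 2 remains.
A3 = 3: row 3 has {4,6}; col 1 has {1,2,4,5}; box has {1,4} → only 3 remains.
B3 = 5: row 3 has {3,4,6}; col 2 has {1,2,3,4}; box has {1,3,4} → only 5 remains.
E3 = 1: row 3 has {3,4,5,6}; col 5 has {2,3,4,6}; box has {4,6} → only 1 remains.
A4 = 6: row 4 has {1,4}; col 1 has {1,2,3,4,5}; box has {1,3,4,5} → only 6 remains.
C4 = 2: row 4 has {1,4,6}; col 3 has {4,6}; box has {1,3,4,5,6} → only 2 remains.
D4 = 5: row 4 has {1,2,4,6}; col 4 has {3,4}; box has {1,4,6} → only 5 remains.
F4 = 3: row 4 has {1,2,4,5,6}; col 6 has {1,4,5,6}; box has {1,4,5,6} → only 3 remains.
F5 = 2: row 5 has {4,5,6}; col 6 has {1,3,4,5,6}; box has {3,4,6} → only 2 remains.
B6 = 6: row 6 has {2,3,4}; col 2 has {1,2,3,4,5}; box has {2,4,5} → only 6 remains.
C6 = 1: row 6 has {2,3,4,6}; col 3 has {2,4,6}; box has {2,4,5,6} → only 1 remains.
E6 = 5: row 6 has {1,2,3,4,6}; col 5 has {1,2,3,4,6}; box has {2,3,4,6} → only 5 remains.
C1 = 5: row 1 has {1,2,3,4}; col 3 has {1,2,4,6}; box has {1,2,3,4,6} → only 5 remains.
D1 = 6: row 1 has {1,2,3,4,5}; col 4 has {3,4,5}; box has {1,2,3,4,5} → only 6 remains.

6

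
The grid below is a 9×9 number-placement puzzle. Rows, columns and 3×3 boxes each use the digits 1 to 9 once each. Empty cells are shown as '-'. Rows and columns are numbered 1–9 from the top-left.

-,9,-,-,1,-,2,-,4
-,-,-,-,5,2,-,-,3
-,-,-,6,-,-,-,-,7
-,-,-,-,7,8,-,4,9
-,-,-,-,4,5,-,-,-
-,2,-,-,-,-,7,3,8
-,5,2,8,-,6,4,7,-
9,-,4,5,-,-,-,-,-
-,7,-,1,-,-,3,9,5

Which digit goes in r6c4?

r6c4 = 9: row 6 has {2,3,7,8}; col 4 has {1,5,6,8}; box has {4,5,7,8} → only 9 remains.

9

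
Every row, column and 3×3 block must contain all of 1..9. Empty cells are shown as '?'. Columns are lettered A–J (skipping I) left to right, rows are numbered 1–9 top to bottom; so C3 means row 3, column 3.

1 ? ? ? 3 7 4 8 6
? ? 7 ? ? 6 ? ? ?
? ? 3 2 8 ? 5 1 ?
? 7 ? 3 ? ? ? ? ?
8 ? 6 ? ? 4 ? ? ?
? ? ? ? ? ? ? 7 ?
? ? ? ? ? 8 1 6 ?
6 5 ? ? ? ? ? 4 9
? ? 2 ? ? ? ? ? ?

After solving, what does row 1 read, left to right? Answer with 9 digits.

129537486

F3 = 9 (sole candidate).
J3 = 7 (sole candidate).
D1 = 5: row 1 has {1,3,4,6,7,8}; col 4 has {2,3}; box has {2,3,6,7,8,9} → only 5 remains.
A3 = 4 (sole candidate).
B3 = 6 (sole candidate).
C1 = 9: row 1 has {1,3,4,5,6,7,8}; col 3 has {2,3,6,7}; box has {1,3,4,6,7} → only 9 remains.
C7 = 4 (sole candidate).
B1 = 2: row 1 has {1,3,4,5,6,7,8,9}; col 2 has {5,6,7}; box has {1,3,4,6,7,9} → only 2 remains.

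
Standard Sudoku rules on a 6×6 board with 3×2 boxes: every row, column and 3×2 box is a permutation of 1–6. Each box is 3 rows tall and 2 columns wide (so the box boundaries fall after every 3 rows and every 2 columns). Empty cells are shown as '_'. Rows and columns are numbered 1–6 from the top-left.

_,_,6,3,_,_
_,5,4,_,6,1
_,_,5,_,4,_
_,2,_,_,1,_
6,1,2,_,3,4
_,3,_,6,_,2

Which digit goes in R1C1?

R1C2 = 4 (sole candidate).
R1C6 = 5 (sole candidate).
R2C4 = 2 (sole candidate).
R3C2 = 6 (sole candidate).
R3C4 = 1 (sole candidate).
R3C6 = 3 (sole candidate).
R4C3 = 3 (sole candidate).
R4C6 = 6 (sole candidate).
R5C4 = 5 (sole candidate).
R6C3 = 1 (sole candidate).
R6C5 = 5 (sole candidate).
R1C5 = 2 (sole candidate).
R2C1 = 3 (sole candidate).
R3C1 = 2 (sole candidate).
R4C4 = 4 (sole candidate).
R6C1 = 4 (sole candidate).
R1C1 = 1: row 1 has {2,3,4,5,6}; col 1 has {2,3,4,6}; box has {2,3,4,5,6} → only 1 remains.

1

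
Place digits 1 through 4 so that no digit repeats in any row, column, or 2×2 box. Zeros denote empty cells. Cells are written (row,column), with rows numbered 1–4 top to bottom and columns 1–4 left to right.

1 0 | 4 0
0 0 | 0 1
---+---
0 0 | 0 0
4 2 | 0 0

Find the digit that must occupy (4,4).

(1,2) = 3: row 1 has {1,4}; col 2 has {2}; box has {1} → only 3 remains.
(1,4) = 2: row 1 has {1,3,4}; col 4 has {1}; box has {1,4} → only 2 remains.
(2,1) = 2: row 2 has {1}; col 1 has {1,4}; box has {1,3} → only 2 remains.
(2,2) = 4: row 2 has {1,2}; col 2 has {2,3}; box has {1,2,3} → only 4 remains.
(2,3) = 3: row 2 has {1,2,4}; col 3 has {4}; box has {1,2,4} → only 3 remains.
(3,1) = 3: row 3 has {}; col 1 has {1,2,4}; box has {2,4} → only 3 remains.
(3,2) = 1: row 3 has {3}; col 2 has {2,3,4}; box has {2,3,4} → only 1 remains.
(3,3) = 2: row 3 has {1,3}; col 3 has {3,4}; box has {} → only 2 remains.
(3,4) = 4: row 3 has {1,2,3}; col 4 has {1,2}; box has {2} → only 4 remains.
(4,3) = 1: row 4 has {2,4}; col 3 has {2,3,4}; box has {2,4} → only 1 remains.
(4,4) = 3: row 4 has {1,2,4}; col 4 has {1,2,4}; box has {1,2,4} → only 3 remains.

3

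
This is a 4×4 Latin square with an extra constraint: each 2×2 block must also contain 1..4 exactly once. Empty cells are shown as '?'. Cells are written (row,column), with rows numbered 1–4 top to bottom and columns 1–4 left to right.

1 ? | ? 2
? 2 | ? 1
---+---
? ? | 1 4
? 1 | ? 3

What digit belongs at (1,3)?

3

(3,2) = 3 (sole candidate).
(4,3) = 2 (sole candidate).
(1,2) = 4 (sole candidate).
(1,3) = 3: row 1 has {1,2,4}; col 3 has {1,2}; box has {1,2} → only 3 remains.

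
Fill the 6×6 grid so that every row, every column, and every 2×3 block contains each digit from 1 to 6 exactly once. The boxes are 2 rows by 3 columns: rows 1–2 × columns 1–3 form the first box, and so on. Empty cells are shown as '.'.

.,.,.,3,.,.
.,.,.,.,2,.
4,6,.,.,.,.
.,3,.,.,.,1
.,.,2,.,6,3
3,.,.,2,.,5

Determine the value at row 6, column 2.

row 3, column 4 = 5: row 3 has {4,6}; col 4 has {2,3}; box has {1} → only 5 remains.
row 3, column 5 = 3: row 3 has {4,5,6}; col 5 has {2,6}; box has {1,5} → only 3 remains.
row 3, column 6 = 2: row 3 has {3,4,5,6}; col 6 has {1,3,5}; box has {1,3,5} → only 2 remains.
row 4, column 3 = 5: row 4 has {1,3}; col 3 has {2}; box has {3,4,6} → only 5 remains.
row 4, column 5 = 4: row 4 has {1,3,5}; col 5 has {2,3,6}; box has {1,2,3,5} → only 4 remains.
row 6, column 5 = 1: row 6 has {2,3,5}; col 5 has {2,3,4,6}; box has {2,3,5,6} → only 1 remains.
row 1, column 5 = 5: row 1 has {3}; col 5 has {1,2,3,4,6}; box has {2,3} → only 5 remains.
row 3, column 3 = 1: row 3 has {2,3,4,5,6}; col 3 has {2,5}; box has {3,4,5,6} → only 1 remains.
row 4, column 1 = 2: row 4 has {1,3,4,5}; col 1 has {3,4}; box has {1,3,4,5,6} → only 2 remains.
row 4, column 4 = 6: row 4 has {1,2,3,4,5}; col 4 has {2,3,5}; box has {1,2,3,4,5} → only 6 remains.
row 5, column 4 = 4: row 5 has {2,3,6}; col 4 has {2,3,5,6}; box has {1,2,3,5,6} → only 4 remains.
row 6, column 2 = 4: row 6 has {1,2,3,5}; col 2 has {3,6}; box has {2,3} → only 4 remains.

4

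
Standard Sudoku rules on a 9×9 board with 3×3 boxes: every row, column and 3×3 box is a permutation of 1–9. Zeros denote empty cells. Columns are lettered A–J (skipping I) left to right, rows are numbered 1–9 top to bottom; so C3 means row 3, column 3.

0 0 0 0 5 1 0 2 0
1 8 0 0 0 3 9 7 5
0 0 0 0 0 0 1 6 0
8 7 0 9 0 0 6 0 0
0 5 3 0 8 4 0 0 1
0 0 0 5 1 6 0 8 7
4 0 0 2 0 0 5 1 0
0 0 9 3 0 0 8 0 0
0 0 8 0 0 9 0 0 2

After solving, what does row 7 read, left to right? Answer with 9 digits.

F4 = 2: row 4 has {6,7,8,9}; col 6 has {1,3,4,6,9}; box has {1,4,5,6,8,9} → only 2 remains.
D5 = 7: row 5 has {1,3,4,5,8}; col 4 has {2,3,5,9}; box has {1,2,4,5,6,8,9} → only 7 remains.
G5 = 2: row 5 has {1,3,4,5,7,8}; col 7 has {1,5,6,8,9}; box has {1,6,7,8} → only 2 remains.
H5 = 9: row 5 has {1,2,3,4,5,7,8}; col 8 has {1,2,6,7,8}; box has {1,2,6,7,8} → only 9 remains.
H8 = 4: row 8 has {3,8,9}; col 8 has {1,2,6,7,8,9}; box has {1,2,5,8} → only 4 remains.
J8 = 6: row 8 has {3,4,8,9}; col 9 has {1,2,5,7}; box has {1,2,4,5,8} → only 6 remains.
H9 = 3: row 9 has {2,8,9}; col 8 has {1,2,4,6,7,8,9}; box has {1,2,4,5,6,8} → only 3 remains.
E4 = 3: row 4 has {2,6,7,8,9}; col 5 has {1,5,8}; box has {1,2,4,5,6,7,8,9} → only 3 remains.
H4 = 5: row 4 has {2,3,6,7,8,9}; col 8 has {1,2,3,4,6,7,8,9}; box has {1,2,6,7,8,9} → only 5 remains.
J4 = 4: row 4 has {2,3,5,6,7,8,9}; col 9 has {1,2,5,6,7}; box has {1,2,5,6,7,8,9} → only 4 remains.
A5 = 6: row 5 has {1,2,3,4,5,7,8,9}; col 1 has {1,4,8}; box has {3,5,7,8} → only 6 remains.
G6 = 3: row 6 has {1,5,6,7,8}; col 7 has {1,2,5,6,8,9}; box has {1,2,4,5,6,7,8,9} → only 3 remains.
J7 = 9: row 7 has {1,2,4,5}; col 9 has {1,2,4,5,6,7}; box has {1,2,3,4,5,6,8} → only 9 remains.
E8 = 7: row 8 has {3,4,6,8,9}; col 5 has {1,3,5,8}; box has {2,3,9} → only 7 remains.
F8 = 5: row 8 has {3,4,6,7,8,9}; col 6 has {1,2,3,4,6,9}; box has {2,3,7,9} → only 5 remains.
G9 = 7: row 9 has {2,3,8,9}; col 7 has {1,2,3,5,6,8,9}; box has {1,2,3,4,5,6,8,9} → only 7 remains.
G1 = 4: row 1 has {1,2,5}; col 7 has {1,2,3,5,6,7,8,9}; box has {1,2,5,6,7,9} → only 4 remains.
C4 = 1: row 4 has {2,3,4,5,6,7,8,9}; col 3 has {3,8,9}; box has {3,5,6,7,8} → only 1 remains.
E7 = 6: row 7 has {1,2,4,5,9}; col 5 has {1,3,5,7,8}; box has {2,3,5,7,9} → only 6 remains.
F7 = 8: row 7 has {1,2,4,5,6,9}; col 6 has {1,2,3,4,5,6,9}; box has {2,3,5,6,7,9} → only 8 remains.
A8 = 2: row 8 has {3,4,5,6,7,8,9}; col 1 has {1,4,6,8}; box has {4,8,9} → only 2 remains.
B8 = 1: row 8 has {2,3,4,5,6,7,8,9}; col 2 has {5,7,8}; box has {2,4,8,9} → only 1 remains.
A9 = 5: row 9 has {2,3,7,8,9}; col 1 has {1,2,4,6,8}; box has {1,2,4,8,9} → only 5 remains.
B9 = 6: row 9 has {2,3,5,7,8,9}; col 2 has {1,5,7,8}; box has {1,2,4,5,8,9} → only 6 remains.
E9 = 4: row 9 has {2,3,5,6,7,8,9}; col 5 has {1,3,5,6,7,8}; box has {2,3,5,6,7,8,9} → only 4 remains.
E2 = 2: row 2 has {1,3,5,7,8,9}; col 5 has {1,3,4,5,6,7,8}; box has {1,3,5} → only 2 remains.
E3 = 9: row 3 has {1,6}; col 5 has {1,2,3,4,5,6,7,8}; box has {1,2,3,5} → only 9 remains.
F3 = 7: row 3 has {1,6,9}; col 6 has {1,2,3,4,5,6,8,9}; box has {1,2,3,5,9} → only 7 remains.
A6 = 9: row 6 has {1,3,5,6,7,8}; col 1 has {1,2,4,5,6,8}; box has {1,3,5,6,7,8} → only 9 remains.
B7 = 3: row 7 has {1,2,4,5,6,8,9}; col 2 has {1,5,6,7,8}; box has {1,2,4,5,6,8,9} → only 3 remains.
C7 = 7: row 7 has {1,2,3,4,5,6,8,9}; col 3 has {1,3,8,9}; box has {1,2,3,4,5,6,8,9} → only 7 remains.

437268519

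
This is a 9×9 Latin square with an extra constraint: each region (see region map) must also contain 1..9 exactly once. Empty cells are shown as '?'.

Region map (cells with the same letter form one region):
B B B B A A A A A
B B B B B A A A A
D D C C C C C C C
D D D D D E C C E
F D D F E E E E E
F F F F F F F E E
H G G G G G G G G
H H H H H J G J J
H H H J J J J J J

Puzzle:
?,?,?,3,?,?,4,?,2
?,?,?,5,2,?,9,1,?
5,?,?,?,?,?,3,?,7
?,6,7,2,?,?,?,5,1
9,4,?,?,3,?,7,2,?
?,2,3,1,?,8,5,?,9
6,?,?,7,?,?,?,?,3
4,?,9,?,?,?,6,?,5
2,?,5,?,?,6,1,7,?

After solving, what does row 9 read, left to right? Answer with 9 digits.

R4C6 = 4 (sole candidate).
R4C7 = 8 (sole candidate).
R5C4 = 6 (sole candidate).
R5C6 = 5 (sole candidate).
R5C9 = 8 (sole candidate).
R6C1 = 7 (sole candidate).
R6C5 = 4 (sole candidate).
R6C8 = 6 (sole candidate).
R7C7 = 2 (sole candidate).
R8C4 = 8 (sole candidate).
R8C8 = 3 (sole candidate).
R9C2 = 3: row 9 has {1,2,5,6,7}; col 2 has {2,4,6}; region has {2,4,5,6,8,9} → only 3 remains.
R9C9 = 4: row 9 has {1,2,3,5,6,7}; col 9 has {1,2,3,5,7,8,9}; region has {1,3,5,6,7} → only 4 remains.
R1C6 = 7 (sole candidate).
R1C8 = 8 (sole candidate).
R2C1 = 8 (sole candidate).
R2C2 = 7 (sole candidate).
R2C6 = 3 (sole candidate).
R2C9 = 6 (sole candidate).
R4C1 = 3 (sole candidate).
R4C5 = 9 (sole candidate).
R5C3 = 1 (sole candidate).
R8C2 = 1 (sole candidate).
R8C5 = 7 (sole candidate).
R8C6 = 2 (sole candidate).
R9C4 = 9: row 9 has {1,2,3,4,5,6,7}; col 4 has {1,2,3,5,6,7,8}; region has {1,2,3,4,5,6,7} → only 9 remains.
R9C5 = 8: row 9 has {1,2,3,4,5,6,7,9}; col 5 has {2,3,4,7,9}; region has {1,2,3,4,5,6,7,9} → only 8 remains.

235986174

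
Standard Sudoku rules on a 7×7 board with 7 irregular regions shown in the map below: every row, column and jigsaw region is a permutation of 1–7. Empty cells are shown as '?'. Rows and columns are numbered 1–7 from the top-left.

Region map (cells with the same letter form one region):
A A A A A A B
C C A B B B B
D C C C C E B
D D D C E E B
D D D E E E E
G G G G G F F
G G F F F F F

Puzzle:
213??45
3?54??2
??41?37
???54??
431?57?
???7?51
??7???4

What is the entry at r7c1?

r1c4 = 6 (sole candidate).
r1c5 = 7 (sole candidate).
r5c4 = 2 (sole candidate).
r5c7 = 6 (sole candidate).
r6c1 = 6 (sole candidate).
r6c3 = 2 (sole candidate).
r6c5 = 3 (sole candidate).
r7c2 = 5 (sole candidate).
r7c4 = 3 (sole candidate).
r3c1 = 5 (sole candidate).
r4c1 = 7 (sole candidate).
r4c3 = 6 (sole candidate).
r4c6 = 1 (sole candidate).
r4c7 = 3 (sole candidate).
r6c2 = 4 (sole candidate).
r7c1 = 1: row 7 has {3,4,5,7}; col 1 has {2,3,4,5,6,7}; region has {2,3,4,5,6,7} → only 1 remains.

1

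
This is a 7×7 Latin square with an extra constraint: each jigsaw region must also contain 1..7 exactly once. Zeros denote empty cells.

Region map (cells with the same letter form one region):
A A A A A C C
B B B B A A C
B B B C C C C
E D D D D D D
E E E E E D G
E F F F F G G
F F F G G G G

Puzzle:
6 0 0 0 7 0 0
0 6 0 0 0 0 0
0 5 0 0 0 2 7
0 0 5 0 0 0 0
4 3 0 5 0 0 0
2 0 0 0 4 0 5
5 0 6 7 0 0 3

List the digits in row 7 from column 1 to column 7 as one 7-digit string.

5267143

r1c6 = 5 (hidden single in row 1).
r2c5 = 5 (hidden single in row 2).
r5c7 = 2 (hidden single in row 5).
r7c5 = 1: row 7 has {3,5,6,7}; col 5 has {4,5,7}; region has {2,3,5,7} → only 1 remains.
r7c6 = 4: row 7 has {1,3,5,6,7}; col 6 has {2,5}; region has {1,2,3,5,7} → only 4 remains.
r5c5 = 6 (sole candidate).
r6c6 = 6 (sole candidate).
r7c2 = 2: row 7 has {1,3,4,5,6,7}; col 2 has {3,5,6}; region has {4,5,6} → only 2 remains.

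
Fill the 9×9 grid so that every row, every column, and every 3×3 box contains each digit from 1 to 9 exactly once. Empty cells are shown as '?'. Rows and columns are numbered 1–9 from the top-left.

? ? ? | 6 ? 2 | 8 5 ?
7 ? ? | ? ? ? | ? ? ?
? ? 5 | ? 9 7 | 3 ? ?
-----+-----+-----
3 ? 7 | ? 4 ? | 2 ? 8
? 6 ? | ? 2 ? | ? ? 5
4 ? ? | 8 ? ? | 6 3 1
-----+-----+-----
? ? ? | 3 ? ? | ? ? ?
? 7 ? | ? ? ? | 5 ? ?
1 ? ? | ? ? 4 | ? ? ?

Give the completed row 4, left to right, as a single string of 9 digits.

357146298

row 1, column 1 = 9: row 1 has {2,5,6,8}; col 1 has {1,3,4,7}; box has {5,7} → only 9 remains.
row 4, column 8 = 9: row 4 has {2,3,4,7,8}; col 8 has {3,5}; box has {1,2,3,5,6,8} → only 9 remains.
row 5, column 1 = 8: row 5 has {2,5,6}; col 1 has {1,3,4,7,9}; box has {3,4,6,7} → only 8 remains.
row 1, column 9 = 7: in row 1, 7 can only go here (every other open cell in that row sees a 7).
row 3, column 2 = 8: in row 3, 8 can only go here (every other open cell in that row sees an 8).
row 4, column 6 = 6: in row 4, 6 can only go here (every other open cell in that row sees a 6).
row 5, column 6 = 3: in row 5, 3 can only go here (every other open cell in that row sees a 3).
row 6, column 5 = 7: in row 6, 7 can only go here (every other open cell in that row sees a 7).
row 7, column 1 = 5: in column 1, 5 can only go here (every other open cell in that column sees a 5).
row 9, column 4 = 7: in column 4, 7 can only go here (every other open cell in that column sees a 7).
row 9, column 7 = 9: row 9 has {1,4,7}; col 7 has {2,3,5,6,8}; box has {5} → only 9 remains.
row 2, column 9 = 9: in row 2, 9 can only go here (every other open cell in that row sees a 9).
row 9, column 5 = 5: in row 9, 5 can only go here (every other open cell in that row sees a 5).
row 8, column 4 = 2: in column 4, 2 can only go here (every other open cell in that column sees a 2).
row 8, column 1 = 6: row 8 has {2,5,7}; col 1 has {1,3,4,5,7,8,9}; box has {1,5,7} → only 6 remains.
row 3, column 1 = 2: row 3 has {3,5,7,8,9}; col 1 has {1,3,4,5,6,7,8,9}; box has {5,7,8,9} → only 2 remains.
row 2, column 8 = 2: in row 2, 2 can only go here (every other open cell in that row sees a 2).
row 2, column 3 = 6: in row 2, 6 can only go here (every other open cell in that row sees a 6).
row 5, column 4 = 9: in column 4, 9 can only go here (every other open cell in that column sees a 9).
row 5, column 3 = 1: row 5 has {2,3,5,6,8,9}; col 3 has {5,6,7}; box has {3,4,6,7,8} → only 1 remains.
row 6, column 6 = 5: row 6 has {1,3,4,6,7,8}; col 6 has {2,3,4,6,7}; box has {2,3,4,6,7,8,9} → only 5 remains.
row 4, column 2 = 5: row 4 has {2,3,4,6,7,8,9}; col 2 has {6,7,8}; box has {1,3,4,6,7,8} → only 5 remains.
row 4, column 4 = 1: row 4 has {2,3,4,5,6,7,8,9}; col 4 has {2,3,6,7,8,9}; box has {2,3,4,5,6,7,8,9} → only 1 remains.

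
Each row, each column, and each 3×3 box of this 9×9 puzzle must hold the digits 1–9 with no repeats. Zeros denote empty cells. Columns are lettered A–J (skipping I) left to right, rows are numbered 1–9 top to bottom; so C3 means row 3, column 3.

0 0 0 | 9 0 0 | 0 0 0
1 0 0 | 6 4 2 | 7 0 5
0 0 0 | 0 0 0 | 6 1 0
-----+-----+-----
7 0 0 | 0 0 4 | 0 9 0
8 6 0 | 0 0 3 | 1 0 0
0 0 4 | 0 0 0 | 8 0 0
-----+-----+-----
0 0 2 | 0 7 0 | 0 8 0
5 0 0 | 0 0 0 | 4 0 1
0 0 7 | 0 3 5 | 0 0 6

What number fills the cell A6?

H2 = 3 (sole candidate).
H9 = 2 (sole candidate).
G1 = 2 (sole candidate).
H1 = 4 (sole candidate).
J1 = 8 (sole candidate).
J3 = 9 (sole candidate).
J7 = 3 (sole candidate).
H8 = 7 (sole candidate).
G9 = 9 (sole candidate).
J4 = 2 (sole candidate).
H5 = 5 (sole candidate).
H6 = 6 (sole candidate).
J6 = 7 (sole candidate).
G7 = 5 (sole candidate).
A9 = 4 (sole candidate).
G4 = 3 (sole candidate).
C5 = 9 (sole candidate).
E5 = 2 (sole candidate).
J5 = 4 (sole candidate).
C2 = 8 (sole candidate).
D5 = 7 (sole candidate).
B2 = 9 (sole candidate).
B7 = 1 (sole candidate).
D7 = 4 (sole candidate).
B9 = 8 (sole candidate).
D9 = 1 (sole candidate).
B4 = 5 (sole candidate).
C4 = 1 (sole candidate).
D4 = 8 (sole candidate).
E4 = 6 (sole candidate).
D6 = 5 (sole candidate).
B8 = 3 (sole candidate).
C8 = 6 (sole candidate).
D8 = 2 (sole candidate).
B1 = 7 (sole candidate).
F1 = 1 (sole candidate).
D3 = 3 (sole candidate).
B6 = 2 (sole candidate).
F6 = 9 (sole candidate).
A7 = 9 (sole candidate).
F7 = 6 (sole candidate).
F8 = 8 (sole candidate).
E1 = 5 (sole candidate).
A3 = 2 (sole candidate).
B3 = 4 (sole candidate).
C3 = 5 (sole candidate).
E3 = 8 (sole candidate).
F3 = 7 (sole candidate).
A6 = 3: row 6 has {2,4,5,6,7,8,9}; col 1 has {1,2,4,5,7,8,9}; box has {1,2,4,5,6,7,8,9} → only 3 remains.

3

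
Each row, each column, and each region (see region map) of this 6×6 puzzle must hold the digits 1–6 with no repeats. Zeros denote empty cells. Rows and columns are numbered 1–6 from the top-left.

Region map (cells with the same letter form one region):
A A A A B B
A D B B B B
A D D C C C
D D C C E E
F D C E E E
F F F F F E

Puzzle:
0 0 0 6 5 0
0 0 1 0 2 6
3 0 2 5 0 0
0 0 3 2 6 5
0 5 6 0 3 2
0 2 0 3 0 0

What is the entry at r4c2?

4

r1c3 = 4: row 1 has {5,6}; col 3 has {1,2,3,6}; region has {3,6} → only 4 remains.
r1c6 = 3: row 1 has {4,5,6}; col 6 has {2,5,6}; region has {1,2,5,6} → only 3 remains.
r2c1 = 5: row 2 has {1,2,6}; col 1 has {3}; region has {3,4,6} → only 5 remains.
r2c4 = 4: row 2 has {1,2,5,6}; col 4 has {2,3,5,6}; region has {1,2,3,5,6} → only 4 remains.
r5c4 = 1: row 5 has {2,3,5,6}; col 4 has {2,3,4,5,6}; region has {2,3,5,6} → only 1 remains.
r6c3 = 5: row 6 has {2,3}; col 3 has {1,2,3,4,6}; region has {2,3} → only 5 remains.
r6c6 = 4: row 6 has {2,3,5}; col 6 has {2,3,5,6}; region has {1,2,3,5,6} → only 4 remains.
r1c2 = 1: row 1 has {3,4,5,6}; col 2 has {2,5}; region has {3,4,5,6} → only 1 remains.
r2c2 = 3: row 2 has {1,2,4,5,6}; col 2 has {1,2,5}; region has {2,5} → only 3 remains.
r3c6 = 1: row 3 has {2,3,5}; col 6 has {2,3,4,5,6}; region has {2,3,5,6} → only 1 remains.
r4c2 = 4: row 4 has {2,3,5,6}; col 2 has {1,2,3,5}; region has {2,3,5} → only 4 remains.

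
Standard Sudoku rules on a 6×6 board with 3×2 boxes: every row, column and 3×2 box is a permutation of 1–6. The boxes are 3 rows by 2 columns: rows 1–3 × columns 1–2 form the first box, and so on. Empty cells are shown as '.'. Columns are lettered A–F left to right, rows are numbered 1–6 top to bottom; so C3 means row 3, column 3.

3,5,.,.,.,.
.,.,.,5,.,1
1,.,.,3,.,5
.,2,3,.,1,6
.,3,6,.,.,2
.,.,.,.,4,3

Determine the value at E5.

F1 = 4: row 1 has {3,5}; col 6 has {1,2,3,5,6}; box has {1,5} → only 4 remains.
D4 = 4: row 4 has {1,2,3,6}; col 4 has {3,5}; box has {3,6} → only 4 remains.
D5 = 1: row 5 has {2,3,6}; col 4 has {3,4,5}; box has {3,4,6} → only 1 remains.
E5 = 5: row 5 has {1,2,3,6}; col 5 has {1,4}; box has {1,2,3,4,6} → only 5 remains.

5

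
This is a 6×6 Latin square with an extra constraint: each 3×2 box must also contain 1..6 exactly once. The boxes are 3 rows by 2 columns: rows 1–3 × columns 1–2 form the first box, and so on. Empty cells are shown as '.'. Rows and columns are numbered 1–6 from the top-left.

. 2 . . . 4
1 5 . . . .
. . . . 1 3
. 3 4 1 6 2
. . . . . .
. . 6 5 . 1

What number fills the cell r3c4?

2

r1c5 = 5 (sole candidate).
r2c5 = 2 (sole candidate).
r2c6 = 6 (sole candidate).
r4c1 = 5 (sole candidate).
r5c6 = 5 (sole candidate).
r6c2 = 4 (sole candidate).
r6c5 = 3 (sole candidate).
r2c3 = 3 (sole candidate).
r2c4 = 4 (sole candidate).
r3c2 = 6 (sole candidate).
r3c4 = 2: row 3 has {1,3,6}; col 4 has {1,4,5}; box has {3,4} → only 2 remains.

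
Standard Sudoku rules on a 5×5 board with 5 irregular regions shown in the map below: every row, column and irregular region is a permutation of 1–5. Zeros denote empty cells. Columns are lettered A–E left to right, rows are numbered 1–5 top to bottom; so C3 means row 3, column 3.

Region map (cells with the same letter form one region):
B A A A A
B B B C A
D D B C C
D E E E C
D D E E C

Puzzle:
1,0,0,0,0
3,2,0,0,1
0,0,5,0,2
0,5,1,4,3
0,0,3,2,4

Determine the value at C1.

E1 = 5 (sole candidate).
C2 = 4 (sole candidate).
D2 = 5 (sole candidate).
A3 = 4 (sole candidate).
D3 = 1 (sole candidate).
A4 = 2 (sole candidate).
A5 = 5 (sole candidate).
B5 = 1 (sole candidate).
C1 = 2: row 1 has {1,5}; col 3 has {1,3,4,5}; region has {1,5} → only 2 remains.

2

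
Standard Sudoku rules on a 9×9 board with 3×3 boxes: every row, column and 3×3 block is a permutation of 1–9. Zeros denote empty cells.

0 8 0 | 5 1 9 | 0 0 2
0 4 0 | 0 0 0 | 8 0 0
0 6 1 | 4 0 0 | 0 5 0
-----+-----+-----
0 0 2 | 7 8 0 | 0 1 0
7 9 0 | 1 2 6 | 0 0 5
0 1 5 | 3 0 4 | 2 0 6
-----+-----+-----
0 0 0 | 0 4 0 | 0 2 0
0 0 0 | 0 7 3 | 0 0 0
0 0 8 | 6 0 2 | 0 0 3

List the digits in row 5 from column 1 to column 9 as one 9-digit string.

R1C1 = 3: row 1 has {1,2,5,8,9}; col 1 has {7}; box has {1,4,6,8} → only 3 remains.
R1C3 = 7: row 1 has {1,2,3,5,8,9}; col 3 has {1,2,5,8}; box has {1,3,4,6,8} → only 7 remains.
R2C3 = 9: row 2 has {4,8}; col 3 has {1,2,5,7,8}; box has {1,3,4,6,7,8} → only 9 remains.
R2C4 = 2: row 2 has {4,8,9}; col 4 has {1,3,4,5,6,7}; box has {1,4,5,9} → only 2 remains.
R2C6 = 7: row 2 has {2,4,8,9}; col 6 has {2,3,4,6,9}; box has {1,2,4,5,9} → only 7 remains.
R2C9 = 1: row 2 has {2,4,7,8,9}; col 9 has {2,3,5,6}; box has {2,5,8} → only 1 remains.
R3C1 = 2: row 3 has {1,4,5,6}; col 1 has {3,7}; box has {1,3,4,6,7,8,9} → only 2 remains.
R3C5 = 3: row 3 has {1,2,4,5,6}; col 5 has {1,2,4,7,8}; box has {1,2,4,5,7,9} → only 3 remains.
R3C6 = 8: row 3 has {1,2,3,4,5,6}; col 6 has {2,3,4,6,7,9}; box has {1,2,3,4,5,7,9} → only 8 remains.
R4C2 = 3: row 4 has {1,2,7,8}; col 2 has {1,4,6,8,9}; box has {1,2,5,7,9} → only 3 remains.
R4C6 = 5: row 4 has {1,2,3,7,8}; col 6 has {2,3,4,6,7,8,9}; box has {1,2,3,4,6,7,8} → only 5 remains.
R5C3 = 4: row 5 has {1,2,5,6,7,9}; col 3 has {1,2,5,7,8,9}; box has {1,2,3,5,7,9} → only 4 remains.
R5C7 = 3: row 5 has {1,2,4,5,6,7,9}; col 7 has {2,8}; box has {1,2,5,6} → only 3 remains.
R5C8 = 8: row 5 has {1,2,3,4,5,6,7,9}; col 8 has {1,2,5}; box has {1,2,3,5,6} → only 8 remains.

794126385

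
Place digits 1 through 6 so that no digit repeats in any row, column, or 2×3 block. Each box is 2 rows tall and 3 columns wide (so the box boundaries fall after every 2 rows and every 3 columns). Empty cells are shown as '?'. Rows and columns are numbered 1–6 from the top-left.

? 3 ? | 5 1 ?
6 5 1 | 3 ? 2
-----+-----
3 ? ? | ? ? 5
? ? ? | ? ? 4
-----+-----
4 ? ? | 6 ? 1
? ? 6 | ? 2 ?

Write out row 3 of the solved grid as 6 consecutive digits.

R1C1 = 2 (sole candidate).
R1C3 = 4 (sole candidate).
R1C6 = 6 (sole candidate).
R2C5 = 4 (sole candidate).
R3C3 = 2: row 3 has {3,5}; col 3 has {1,4,6}; box has {3} → only 2 remains.
R3C4 = 1: row 3 has {2,3,5}; col 4 has {3,5,6}; box has {4,5} → only 1 remains.
R3C5 = 6: row 3 has {1,2,3,5}; col 5 has {1,2,4}; box has {1,4,5} → only 6 remains.
R4C3 = 5 (sole candidate).
R4C4 = 2 (sole candidate).
R4C5 = 3 (sole candidate).
R5C2 = 2 (sole candidate).
R5C3 = 3 (sole candidate).
R5C5 = 5 (sole candidate).
R6C2 = 1 (sole candidate).
R6C4 = 4 (sole candidate).
R6C6 = 3 (sole candidate).
R3C2 = 4: row 3 has {1,2,3,5,6}; col 2 has {1,2,3,5}; box has {2,3,5} → only 4 remains.

342165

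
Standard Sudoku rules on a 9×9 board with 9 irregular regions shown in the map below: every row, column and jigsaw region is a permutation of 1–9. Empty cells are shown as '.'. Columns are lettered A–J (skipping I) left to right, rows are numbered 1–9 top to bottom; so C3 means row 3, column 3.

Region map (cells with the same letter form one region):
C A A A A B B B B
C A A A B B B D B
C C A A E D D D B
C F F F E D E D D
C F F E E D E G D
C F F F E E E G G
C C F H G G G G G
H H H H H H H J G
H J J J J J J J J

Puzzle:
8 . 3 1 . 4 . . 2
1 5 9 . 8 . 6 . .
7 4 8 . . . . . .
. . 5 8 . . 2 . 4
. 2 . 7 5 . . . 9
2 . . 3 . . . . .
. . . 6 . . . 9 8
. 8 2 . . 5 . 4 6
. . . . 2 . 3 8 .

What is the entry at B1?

D3 = 2: row 3 has {4,7,8}; col 4 has {1,3,6,7,8}; region has {1,3,5,8,9} → only 2 remains.
B7 = 3: row 7 has {6,8,9}; col 2 has {2,4,5,8}; region has {1,2,4,7,8} → only 3 remains.
D8 = 9: row 8 has {2,4,5,6,8}; col 4 has {1,2,3,6,7,8}; region has {2,5,6,8} → only 9 remains.
A9 = 4: row 9 has {2,3,8}; col 1 has {1,2,7,8}; region has {2,5,6,8,9} → only 4 remains.
D9 = 5: row 9 has {2,3,4,8}; col 4 has {1,2,3,6,7,8,9}; region has {2,3,4,8} → only 5 remains.
D2 = 4: row 2 has {1,5,6,8,9}; col 4 has {1,2,3,5,6,7,8,9}; region has {1,2,3,5,8,9} → only 4 remains.
A5 = 6: row 5 has {2,5,7,9}; col 1 has {1,2,4,7,8}; region has {1,2,3,4,7,8} → only 6 remains.
A7 = 5: row 7 has {3,6,8,9}; col 1 has {1,2,4,6,7,8}; region has {1,2,3,4,6,7,8} → only 5 remains.
A8 = 3: row 8 has {2,4,5,6,8,9}; col 1 has {1,2,4,5,6,7,8}; region has {2,4,5,6,8,9} → only 3 remains.
A4 = 9: row 4 has {2,4,5,8}; col 1 has {1,2,3,4,5,6,7,8}; region has {1,2,3,4,5,6,7,8} → only 9 remains.
G1 = 9: in row 1, 9 can only go here (every other open cell in that row sees a 9).
H1 = 5: in row 1, 5 can only go here (every other open cell in that row sees a 5).
H2 = 2: in row 2, 2 can only go here (every other open cell in that row sees a 2).
G3 = 5: in row 3, 5 can only go here (every other open cell in that row sees a 5).
E3 = 9: in row 3, 9 can only go here (every other open cell in that row sees a 9).
J6 = 5: in row 6, 5 can only go here (every other open cell in that row sees a 5).
B6 = 9: in row 6, 9 can only go here (every other open cell in that row sees a 9).
F7 = 2: in row 7, 2 can only go here (every other open cell in that row sees a 2).
F9 = 9: in row 9, 9 can only go here (every other open cell in that row sees a 9).
E4 = 3: in column 5, 3 can only go here (every other open cell in that column sees a 3).
J3 = 1: in region B, 1 can only go here (every other open cell in that region sees a 1).
J9 = 7: row 9 has {2,3,4,5,8,9}; col 9 has {1,2,4,5,6,8,9}; region has {2,3,4,5,8,9} → only 7 remains.
J2 = 3: row 2 has {1,2,4,5,6,8,9}; col 9 has {1,2,4,5,6,7,8,9}; region has {1,2,4,5,6,8,9} → only 3 remains.
F2 = 7: row 2 has {1,2,3,4,5,6,8,9}; col 6 has {2,4,5,9}; region has {1,2,3,4,5,6,8,9} → only 7 remains.
H4 = 7: in region D, 7 can only go here (every other open cell in that region sees a 7).
F5 = 8: in region D, 8 can only go here (every other open cell in that region sees an 8).
H6 = 1: row 6 has {2,3,5,9}; col 8 has {2,4,5,7,8,9}; region has {2,5,6,8,9} → only 1 remains.
H5 = 3: row 5 has {2,5,6,7,8,9}; col 8 has {1,2,4,5,7,8,9}; region has {1,2,5,6,8,9} → only 3 remains.
F6 = 6: row 6 has {1,2,3,5,9}; col 6 has {2,4,5,7,8,9}; region has {2,3,5,7,9} → only 6 remains.
F3 = 3: row 3 has {1,2,4,5,7,8,9}; col 6 has {2,4,5,6,7,8,9}; region has {2,4,5,7,8,9} → only 3 remains.
H3 = 6: row 3 has {1,2,3,4,5,7,8,9}; col 8 has {1,2,3,4,5,7,8,9}; region has {2,3,4,5,7,8,9} → only 6 remains.
F4 = 1: row 4 has {2,3,4,5,7,8,9}; col 6 has {2,3,4,5,6,7,8,9}; region has {2,3,4,5,6,7,8,9} → only 1 remains.
E6 = 4: row 6 has {1,2,3,5,6,9}; col 5 has {2,3,5,8,9}; region has {2,3,5,6,7,9} → only 4 remains.
G6 = 8: row 6 has {1,2,3,4,5,6,9}; col 7 has {2,3,5,6,9}; region has {2,3,4,5,6,7,9} → only 8 remains.
E7 = 7: row 7 has {2,3,5,6,8,9}; col 5 has {2,3,4,5,8,9}; region has {1,2,3,5,6,8,9} → only 7 remains.
G7 = 4: row 7 has {2,3,5,6,7,8,9}; col 7 has {2,3,5,6,8,9}; region has {1,2,3,5,6,7,8,9} → only 4 remains.
E8 = 1: row 8 has {2,3,4,5,6,8,9}; col 5 has {2,3,4,5,7,8,9}; region has {2,3,4,5,6,8,9} → only 1 remains.
G8 = 7: row 8 has {1,2,3,4,5,6,8,9}; col 7 has {2,3,4,5,6,8,9}; region has {1,2,3,4,5,6,8,9} → only 7 remains.
E1 = 6: row 1 has {1,2,3,4,5,8,9}; col 5 has {1,2,3,4,5,7,8,9}; region has {1,2,3,4,5,8,9} → only 6 remains.
B4 = 6: row 4 has {1,2,3,4,5,7,8,9}; col 2 has {2,3,4,5,8,9}; region has {2,3,5,8,9} → only 6 remains.
G5 = 1: row 5 has {2,3,5,6,7,8,9}; col 7 has {2,3,4,5,6,7,8,9}; region has {2,3,4,5,6,7,8,9} → only 1 remains.
C6 = 7: row 6 has {1,2,3,4,5,6,8,9}; col 3 has {2,3,5,8,9}; region has {2,3,5,6,8,9} → only 7 remains.
C7 = 1: row 7 has {2,3,4,5,6,7,8,9}; col 3 has {2,3,5,7,8,9}; region has {2,3,5,6,7,8,9} → only 1 remains.
B9 = 1: row 9 has {2,3,4,5,7,8,9}; col 2 has {2,3,4,5,6,8,9}; region has {2,3,4,5,7,8,9} → only 1 remains.
C9 = 6: row 9 has {1,2,3,4,5,7,8,9}; col 3 has {1,2,3,5,7,8,9}; region has {1,2,3,4,5,7,8,9} → only 6 remains.
B1 = 7: row 1 has {1,2,3,4,5,6,8,9}; col 2 has {1,2,3,4,5,6,8,9}; region has {1,2,3,4,5,6,8,9} → only 7 remains.

7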